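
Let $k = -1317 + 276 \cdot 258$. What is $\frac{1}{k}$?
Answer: $\frac{1}{69891} \approx 1.4308 \cdot 10^{-5}$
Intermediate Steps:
$k = 69891$ ($k = -1317 + 71208 = 69891$)
$\frac{1}{k} = \frac{1}{69891}$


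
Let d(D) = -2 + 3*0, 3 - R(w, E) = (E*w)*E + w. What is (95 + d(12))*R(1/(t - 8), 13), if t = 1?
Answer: 17763/7 ≈ 2537.6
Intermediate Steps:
R(w, E) = 3 - w - w*E² (R(w, E) = 3 - ((E*w)*E + w) = 3 - (w*E² + w) = 3 - (w + w*E²) = 3 + (-w - w*E²) = 3 - w - w*E²)
d(D) = -2 (d(D) = -2 + 0 = -2)
(95 + d(12))*R(1/(t - 8), 13) = (95 - 2)*(3 - 1/(1 - 8) - 1*13²/(1 - 8)) = 93*(3 - 1/(-7) - 1*169/(-7)) = 93*(3 - 1*(-⅐) - 1*(-⅐)*169) = 93*(3 + ⅐ + 169/7) = 93*(191/7) = 17763/7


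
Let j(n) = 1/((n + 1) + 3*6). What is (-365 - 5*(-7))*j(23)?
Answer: -55/7 ≈ -7.8571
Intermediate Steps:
j(n) = 1/(19 + n) (j(n) = 1/((1 + n) + 18) = 1/(19 + n))
(-365 - 5*(-7))*j(23) = (-365 - 5*(-7))/(19 + 23) = (-365 - 1*(-35))/42 = (-365 + 35)*(1/42) = -330*1/42 = -55/7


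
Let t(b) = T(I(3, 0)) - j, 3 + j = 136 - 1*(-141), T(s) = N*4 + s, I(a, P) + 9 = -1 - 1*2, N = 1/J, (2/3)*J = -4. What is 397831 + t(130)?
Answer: 1192633/3 ≈ 3.9754e+5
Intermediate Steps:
J = -6 (J = (3/2)*(-4) = -6)
N = -⅙ (N = 1/(-6) = -⅙ ≈ -0.16667)
I(a, P) = -12 (I(a, P) = -9 + (-1 - 1*2) = -9 + (-1 - 2) = -9 - 3 = -12)
T(s) = -⅔ + s (T(s) = -⅙*4 + s = -⅔ + s)
j = 274 (j = -3 + (136 - 1*(-141)) = -3 + (136 + 141) = -3 + 277 = 274)
t(b) = -860/3 (t(b) = (-⅔ - 12) - 1*274 = -38/3 - 274 = -860/3)
397831 + t(130) = 397831 - 860/3 = 1192633/3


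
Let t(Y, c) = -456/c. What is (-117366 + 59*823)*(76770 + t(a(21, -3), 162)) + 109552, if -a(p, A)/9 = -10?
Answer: -142618419722/27 ≈ -5.2822e+9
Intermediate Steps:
a(p, A) = 90 (a(p, A) = -9*(-10) = 90)
(-117366 + 59*823)*(76770 + t(a(21, -3), 162)) + 109552 = (-117366 + 59*823)*(76770 - 456/162) + 109552 = (-117366 + 48557)*(76770 - 456*1/162) + 109552 = -68809*(76770 - 76/27) + 109552 = -68809*2072714/27 + 109552 = -142621377626/27 + 109552 = -142618419722/27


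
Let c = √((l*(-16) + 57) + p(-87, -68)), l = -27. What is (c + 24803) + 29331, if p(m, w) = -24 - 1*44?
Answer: 54134 + √421 ≈ 54155.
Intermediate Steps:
p(m, w) = -68 (p(m, w) = -24 - 44 = -68)
c = √421 (c = √((-27*(-16) + 57) - 68) = √((432 + 57) - 68) = √(489 - 68) = √421 ≈ 20.518)
(c + 24803) + 29331 = (√421 + 24803) + 29331 = (24803 + √421) + 29331 = 54134 + √421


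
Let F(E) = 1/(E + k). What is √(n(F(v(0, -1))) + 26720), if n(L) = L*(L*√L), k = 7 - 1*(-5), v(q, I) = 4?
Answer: √27361281/32 ≈ 163.46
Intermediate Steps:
k = 12 (k = 7 + 5 = 12)
F(E) = 1/(12 + E) (F(E) = 1/(E + 12) = 1/(12 + E))
n(L) = L^(5/2) (n(L) = L*L^(3/2) = L^(5/2))
√(n(F(v(0, -1))) + 26720) = √((1/(12 + 4))^(5/2) + 26720) = √((1/16)^(5/2) + 26720) = √(1/1024 + 26720) = √(27361281/1024) = √27361281/32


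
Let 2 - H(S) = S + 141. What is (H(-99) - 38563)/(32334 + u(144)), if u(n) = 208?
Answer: -38603/32542 ≈ -1.1863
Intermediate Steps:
H(S) = -139 - S (H(S) = 2 - (S + 141) = 2 - (141 + S) = 2 + (-141 - S) = -139 - S)
(H(-99) - 38563)/(32334 + u(144)) = ((-139 - 1*(-99)) - 38563)/(32334 + 208) = ((-139 + 99) - 38563)/32542 = (-40 - 38563)*(1/32542) = -38603*1/32542 = -38603/32542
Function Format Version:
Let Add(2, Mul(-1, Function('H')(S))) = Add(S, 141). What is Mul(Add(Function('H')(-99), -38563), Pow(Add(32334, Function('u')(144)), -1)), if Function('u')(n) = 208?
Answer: Rational(-38603, 32542) ≈ -1.1863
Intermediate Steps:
Function('H')(S) = Add(-139, Mul(-1, S)) (Function('H')(S) = Add(2, Mul(-1, Add(S, 141))) = Add(2, Mul(-1, Add(141, S))) = Add(2, Add(-141, Mul(-1, S))) = Add(-139, Mul(-1, S)))
Mul(Add(Function('H')(-99), -38563), Pow(Add(32334, Function('u')(144)), -1)) = Mul(Add(Add(-139, Mul(-1, -99)), -38563), Pow(Add(32334, 208), -1)) = Mul(Add(Add(-139, 99), -38563), Pow(32542, -1)) = Mul(Add(-40, -38563), Rational(1, 32542)) = Mul(-38603, Rational(1, 32542)) = Rational(-38603, 32542)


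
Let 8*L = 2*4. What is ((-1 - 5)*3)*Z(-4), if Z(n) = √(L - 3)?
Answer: -18*I*√2 ≈ -25.456*I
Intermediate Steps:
L = 1 (L = (2*4)/8 = (⅛)*8 = 1)
Z(n) = I*√2 (Z(n) = √(1 - 3) = √(-2) = I*√2)
((-1 - 5)*3)*Z(-4) = ((-1 - 5)*3)*(I*√2) = (-6*3)*(I*√2) = -18*I*√2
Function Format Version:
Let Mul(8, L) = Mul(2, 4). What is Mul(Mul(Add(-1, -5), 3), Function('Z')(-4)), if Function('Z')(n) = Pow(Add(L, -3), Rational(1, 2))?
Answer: Mul(-18, I, Pow(2, Rational(1, 2))) ≈ Mul(-25.456, I)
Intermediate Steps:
L = 1 (L = Mul(Rational(1, 8), Mul(2, 4)) = Mul(Rational(1, 8), 8) = 1)
Function('Z')(n) = Mul(I, Pow(2, Rational(1, 2))) (Function('Z')(n) = Pow(Add(1, -3), Rational(1, 2)) = Pow(-2, Rational(1, 2)) = Mul(I, Pow(2, Rational(1, 2))))
Mul(Mul(Add(-1, -5), 3), Function('Z')(-4)) = Mul(Mul(Add(-1, -5), 3), Mul(I, Pow(2, Rational(1, 2)))) = Mul(Mul(-6, 3), Mul(I, Pow(2, Rational(1, 2)))) = Mul(-18, Mul(I, Pow(2, Rational(1, 2)))) = Mul(-18, I, Pow(2, Rational(1, 2)))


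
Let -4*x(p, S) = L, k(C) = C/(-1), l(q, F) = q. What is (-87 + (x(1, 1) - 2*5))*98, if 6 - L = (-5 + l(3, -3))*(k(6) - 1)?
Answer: -9310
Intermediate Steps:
k(C) = -C (k(C) = C*(-1) = -C)
L = -8 (L = 6 - (-5 + 3)*(-1*6 - 1) = 6 - (-2)*(-6 - 1) = 6 - (-2)*(-7) = 6 - 1*14 = 6 - 14 = -8)
x(p, S) = 2 (x(p, S) = -¼*(-8) = 2)
(-87 + (x(1, 1) - 2*5))*98 = (-87 + (2 - 2*5))*98 = (-87 + (2 - 10))*98 = (-87 - 8)*98 = -95*98 = -9310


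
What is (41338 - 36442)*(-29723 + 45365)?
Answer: 76583232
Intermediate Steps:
(41338 - 36442)*(-29723 + 45365) = 4896*15642 = 76583232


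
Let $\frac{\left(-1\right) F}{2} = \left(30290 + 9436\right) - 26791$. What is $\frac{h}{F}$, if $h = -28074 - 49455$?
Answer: $\frac{77529}{25870} \approx 2.9969$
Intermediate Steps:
$h = -77529$
$F = -25870$ ($F = - 2 \left(\left(30290 + 9436\right) - 26791\right) = - 2 \left(39726 - 26791\right) = \left(-2\right) 12935 = -25870$)
$\frac{h}{F} = - \frac{77529}{-25870} = \left(-77529\right) \left(- \frac{1}{25870}\right) = \frac{77529}{25870}$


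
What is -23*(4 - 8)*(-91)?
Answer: -8372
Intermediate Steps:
-23*(4 - 8)*(-91) = -23*(-4)*(-91) = 92*(-91) = -8372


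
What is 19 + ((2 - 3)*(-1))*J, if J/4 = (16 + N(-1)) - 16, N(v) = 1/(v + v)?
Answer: 17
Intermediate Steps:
N(v) = 1/(2*v)
J = -2 (J = 4*((16 + (½)/(-1)) - 16) = 4*((16 + (½)*(-1)) - 16) = 4*((16 - ½) - 16) = 4*(31/2 - 16) = 4*(-½) = -2)
19 + ((2 - 3)*(-1))*J = 19 + ((2 - 3)*(-1))*(-2) = 19 - 1*(-1)*(-2) = 19 + 1*(-2) = 19 - 2 = 17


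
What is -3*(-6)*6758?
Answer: 121644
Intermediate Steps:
-3*(-6)*6758 = 18*6758 = 121644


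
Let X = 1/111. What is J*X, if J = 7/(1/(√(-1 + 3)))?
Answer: 7*√2/111 ≈ 0.089185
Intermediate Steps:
X = 1/111 ≈ 0.0090090
J = 7*√2 (J = 7/(1/(√2)) = 7/((√2/2)) = 7*√2 ≈ 9.8995)
J*X = (7*√2)*(1/111) = 7*√2/111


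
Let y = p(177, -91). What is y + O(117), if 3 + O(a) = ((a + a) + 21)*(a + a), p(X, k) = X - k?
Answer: 59935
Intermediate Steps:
y = 268 (y = 177 - 1*(-91) = 177 + 91 = 268)
O(a) = -3 + 2*a*(21 + 2*a) (O(a) = -3 + ((a + a) + 21)*(a + a) = -3 + (2*a + 21)*(2*a) = -3 + (21 + 2*a)*(2*a) = -3 + 2*a*(21 + 2*a))
y + O(117) = 268 + (-3 + 4*117² + 42*117) = 268 + (-3 + 4*13689 + 4914) = 268 + (-3 + 54756 + 4914) = 268 + 59667 = 59935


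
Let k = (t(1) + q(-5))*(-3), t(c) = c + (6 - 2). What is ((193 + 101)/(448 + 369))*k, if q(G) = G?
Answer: 0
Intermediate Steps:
t(c) = 4 + c (t(c) = c + 4 = 4 + c)
k = 0 (k = ((4 + 1) - 5)*(-3) = (5 - 5)*(-3) = 0*(-3) = 0)
((193 + 101)/(448 + 369))*k = ((193 + 101)/(448 + 369))*0 = (294/817)*0 = 0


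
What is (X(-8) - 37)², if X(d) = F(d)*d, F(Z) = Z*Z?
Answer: 301401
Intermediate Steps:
F(Z) = Z²
X(d) = d³ (X(d) = d²*d = d³)
(X(-8) - 37)² = ((-8)³ - 37)² = (-512 - 37)² = (-549)² = 301401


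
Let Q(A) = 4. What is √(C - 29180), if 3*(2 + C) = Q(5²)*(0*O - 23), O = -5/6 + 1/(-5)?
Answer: I*√262914/3 ≈ 170.92*I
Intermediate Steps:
O = -31/30 (O = -5*⅙ + 1*(-⅕) = -⅚ - ⅕ = -31/30 ≈ -1.0333)
C = -98/3 (C = -2 + (4*(0*(-31/30) - 23))/3 = -2 + (4*(0 - 23))/3 = -2 + (4*(-23))/3 = -2 + (⅓)*(-92) = -2 - 92/3 = -98/3 ≈ -32.667)
√(C - 29180) = √(-98/3 - 29180) = √(-87638/3) = I*√262914/3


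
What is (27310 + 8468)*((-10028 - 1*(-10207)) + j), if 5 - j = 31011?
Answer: -1102928406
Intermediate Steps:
j = -31006 (j = 5 - 1*31011 = 5 - 31011 = -31006)
(27310 + 8468)*((-10028 - 1*(-10207)) + j) = (27310 + 8468)*((-10028 - 1*(-10207)) - 31006) = 35778*((-10028 + 10207) - 31006) = 35778*(179 - 31006) = 35778*(-30827) = -1102928406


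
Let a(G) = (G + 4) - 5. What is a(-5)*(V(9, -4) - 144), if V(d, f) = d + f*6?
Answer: 954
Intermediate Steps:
V(d, f) = d + 6*f
a(G) = -1 + G (a(G) = (4 + G) - 5 = -1 + G)
a(-5)*(V(9, -4) - 144) = (-1 - 5)*((9 + 6*(-4)) - 144) = -6*((9 - 24) - 144) = -6*(-15 - 144) = -6*(-159) = 954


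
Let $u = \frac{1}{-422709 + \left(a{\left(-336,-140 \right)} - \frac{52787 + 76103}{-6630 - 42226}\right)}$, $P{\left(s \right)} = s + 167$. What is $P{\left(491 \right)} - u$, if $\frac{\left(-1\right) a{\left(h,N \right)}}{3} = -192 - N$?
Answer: $\frac{6791915661690}{10322060239} \approx 658.0$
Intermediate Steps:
$P{\left(s \right)} = 167 + s$
$a{\left(h,N \right)} = 576 + 3 N$ ($a{\left(h,N \right)} = - 3 \left(-192 - N\right) = 576 + 3 N$)
$u = - \frac{24428}{10322060239}$ ($u = \frac{1}{-422709 + \left(\left(576 + 3 \left(-140\right)\right) - \frac{52787 + 76103}{-6630 - 42226}\right)} = \frac{1}{-422709 + \left(\left(576 - 420\right) - \frac{128890}{-48856}\right)} = \frac{1}{-422709 + \left(156 - 128890 \left(- \frac{1}{48856}\right)\right)} = \frac{1}{-422709 + \left(156 - - \frac{64445}{24428}\right)} = \frac{1}{-422709 + \left(156 + \frac{64445}{24428}\right)} = \frac{1}{-422709 + \frac{3875213}{24428}} = \frac{1}{- \frac{10322060239}{24428}} = - \frac{24428}{10322060239} \approx -2.3666 \cdot 10^{-6}$)
$P{\left(491 \right)} - u = \left(167 + 491\right) - - \frac{24428}{10322060239} = 658 + \frac{24428}{10322060239} = \frac{6791915661690}{10322060239}$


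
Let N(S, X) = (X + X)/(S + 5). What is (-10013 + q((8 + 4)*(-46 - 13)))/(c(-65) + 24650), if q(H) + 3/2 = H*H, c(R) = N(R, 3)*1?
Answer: 4912495/246499 ≈ 19.929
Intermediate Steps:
N(S, X) = 2*X/(5 + S) (N(S, X) = (2*X)/(5 + S) = 2*X/(5 + S))
c(R) = 6/(5 + R) (c(R) = (2*3/(5 + R))*1 = (6/(5 + R))*1 = 6/(5 + R))
q(H) = -3/2 + H**2 (q(H) = -3/2 + H*H = -3/2 + H**2)
(-10013 + q((8 + 4)*(-46 - 13)))/(c(-65) + 24650) = (-10013 + (-3/2 + ((8 + 4)*(-46 - 13))**2))/(6/(5 - 65) + 24650) = (-10013 + (-3/2 + (12*(-59))**2))/(6/(-60) + 24650) = (-10013 + (-3/2 + (-708)**2))/(6*(-1/60) + 24650) = (-10013 + (-3/2 + 501264))/(-1/10 + 24650) = (-10013 + 1002525/2)/(246499/10) = (982499/2)*(10/246499) = 4912495/246499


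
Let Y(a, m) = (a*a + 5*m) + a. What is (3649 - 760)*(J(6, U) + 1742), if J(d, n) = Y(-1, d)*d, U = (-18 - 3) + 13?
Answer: 5552658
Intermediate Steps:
Y(a, m) = a + a**2 + 5*m (Y(a, m) = (a**2 + 5*m) + a = a + a**2 + 5*m)
U = -8 (U = -21 + 13 = -8)
J(d, n) = 5*d**2 (J(d, n) = (-1 + (-1)**2 + 5*d)*d = (-1 + 1 + 5*d)*d = (5*d)*d = 5*d**2)
(3649 - 760)*(J(6, U) + 1742) = (3649 - 760)*(5*6**2 + 1742) = 2889*(5*36 + 1742) = 2889*(180 + 1742) = 2889*1922 = 5552658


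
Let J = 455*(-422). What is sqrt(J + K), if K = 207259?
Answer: sqrt(15249) ≈ 123.49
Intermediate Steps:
J = -192010
sqrt(J + K) = sqrt(-192010 + 207259) = sqrt(15249)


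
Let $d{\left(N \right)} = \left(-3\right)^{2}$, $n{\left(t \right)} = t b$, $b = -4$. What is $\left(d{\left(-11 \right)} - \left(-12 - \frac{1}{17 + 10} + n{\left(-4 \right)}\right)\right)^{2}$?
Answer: $\frac{18496}{729} \approx 25.372$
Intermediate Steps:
$n{\left(t \right)} = - 4 t$ ($n{\left(t \right)} = t \left(-4\right) = - 4 t$)
$d{\left(N \right)} = 9$
$\left(d{\left(-11 \right)} - \left(-12 - \frac{1}{17 + 10} + n{\left(-4 \right)}\right)\right)^{2} = \left(9 - \left(-12 + 16 - \frac{1}{17 + 10}\right)\right)^{2} = \left(9 + \left(\left(12 + \frac{1}{27}\right) - 16\right)\right)^{2} = \left(9 + \left(\frac{325}{27} - 16\right)\right)^{2} = \left(9 - \frac{107}{27}\right)^{2} = \left(\frac{136}{27}\right)^{2} = \frac{18496}{729}$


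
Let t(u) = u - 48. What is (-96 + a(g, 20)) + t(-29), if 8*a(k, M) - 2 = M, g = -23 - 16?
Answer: -681/4 ≈ -170.25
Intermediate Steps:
g = -39
a(k, M) = ¼ + M/8
t(u) = -48 + u
(-96 + a(g, 20)) + t(-29) = (-96 + (¼ + (⅛)*20)) + (-48 - 29) = (-96 + (¼ + 5/2)) - 77 = (-96 + 11/4) - 77 = -373/4 - 77 = -681/4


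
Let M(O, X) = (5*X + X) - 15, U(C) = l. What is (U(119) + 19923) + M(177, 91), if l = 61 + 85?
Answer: 20600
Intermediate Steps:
l = 146
U(C) = 146
M(O, X) = -15 + 6*X (M(O, X) = 6*X - 15 = -15 + 6*X)
(U(119) + 19923) + M(177, 91) = (146 + 19923) + (-15 + 6*91) = 20069 + (-15 + 546) = 20069 + 531 = 20600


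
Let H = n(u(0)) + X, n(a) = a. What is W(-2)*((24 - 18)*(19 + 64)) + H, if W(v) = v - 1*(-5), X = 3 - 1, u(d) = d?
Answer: 1496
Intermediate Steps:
X = 2
W(v) = 5 + v (W(v) = v + 5 = 5 + v)
H = 2 (H = 0 + 2 = 2)
W(-2)*((24 - 18)*(19 + 64)) + H = (5 - 2)*((24 - 18)*(19 + 64)) + 2 = 3*(6*83) + 2 = 3*498 + 2 = 1494 + 2 = 1496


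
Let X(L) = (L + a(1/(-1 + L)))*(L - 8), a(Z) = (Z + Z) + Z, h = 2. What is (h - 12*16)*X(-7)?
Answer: -84075/4 ≈ -21019.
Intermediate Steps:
a(Z) = 3*Z (a(Z) = 2*Z + Z = 3*Z)
X(L) = (-8 + L)*(L + 3/(-1 + L)) (X(L) = (L + 3/(-1 + L))*(L - 8) = (L + 3/(-1 + L))*(-8 + L) = (-8 + L)*(L + 3/(-1 + L)))
(h - 12*16)*X(-7) = (2 - 12*16)*((-24 + 3*(-7) - 7*(-1 - 7)*(-8 - 7))/(-1 - 7)) = (2 - 192)*((-24 - 21 - 7*(-8)*(-15))/(-8)) = -(-95)*(-24 - 21 - 840)/4 = -(-95)*(-885)/4 = -190*885/8 = -84075/4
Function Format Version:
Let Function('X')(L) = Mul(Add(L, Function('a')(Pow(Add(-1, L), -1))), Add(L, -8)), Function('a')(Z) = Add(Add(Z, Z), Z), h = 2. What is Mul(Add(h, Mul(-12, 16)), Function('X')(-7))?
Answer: Rational(-84075, 4) ≈ -21019.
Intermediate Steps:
Function('a')(Z) = Mul(3, Z) (Function('a')(Z) = Add(Mul(2, Z), Z) = Mul(3, Z))
Function('X')(L) = Mul(Add(-8, L), Add(L, Mul(3, Pow(Add(-1, L), -1)))) (Function('X')(L) = Mul(Add(L, Mul(3, Pow(Add(-1, L), -1))), Add(L, -8)) = Mul(Add(L, Mul(3, Pow(Add(-1, L), -1))), Add(-8, L)) = Mul(Add(-8, L), Add(L, Mul(3, Pow(Add(-1, L), -1)))))
Mul(Add(h, Mul(-12, 16)), Function('X')(-7)) = Mul(Add(2, Mul(-12, 16)), Mul(Pow(Add(-1, -7), -1), Add(-24, Mul(3, -7), Mul(-7, Add(-1, -7), Add(-8, -7))))) = Mul(Add(2, -192), Mul(Pow(-8, -1), Add(-24, -21, Mul(-7, -8, -15)))) = Mul(-190, Mul(Rational(-1, 8), Add(-24, -21, -840))) = Mul(-190, Mul(Rational(-1, 8), -885)) = Mul(-190, Rational(885, 8)) = Rational(-84075, 4)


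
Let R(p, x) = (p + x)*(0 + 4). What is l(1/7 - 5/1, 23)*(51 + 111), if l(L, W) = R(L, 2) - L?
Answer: -7452/7 ≈ -1064.6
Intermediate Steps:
R(p, x) = 4*p + 4*x (R(p, x) = (p + x)*4 = 4*p + 4*x)
l(L, W) = 8 + 3*L (l(L, W) = (4*L + 4*2) - L = (4*L + 8) - L = (8 + 4*L) - L = 8 + 3*L)
l(1/7 - 5/1, 23)*(51 + 111) = (8 + 3*(1/7 - 5/1))*(51 + 111) = (8 + 3*(1*(⅐) - 5*1))*162 = (8 + 3*(⅐ - 5))*162 = (8 + 3*(-34/7))*162 = (8 - 102/7)*162 = -46/7*162 = -7452/7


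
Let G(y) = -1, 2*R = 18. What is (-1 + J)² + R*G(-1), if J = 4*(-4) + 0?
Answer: 280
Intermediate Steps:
J = -16 (J = -16 + 0 = -16)
R = 9 (R = (½)*18 = 9)
(-1 + J)² + R*G(-1) = (-1 - 16)² + 9*(-1) = (-17)² - 9 = 289 - 9 = 280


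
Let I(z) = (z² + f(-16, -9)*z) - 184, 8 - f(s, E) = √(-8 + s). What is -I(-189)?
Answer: -34025 - 378*I*√6 ≈ -34025.0 - 925.91*I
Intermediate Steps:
f(s, E) = 8 - √(-8 + s)
I(z) = -184 + z² + z*(8 - 2*I*√6) (I(z) = (z² + (8 - √(-8 - 16))*z) - 184 = (z² + (8 - √(-24))*z) - 184 = (z² + (8 - 2*I*√6)*z) - 184 = (z² + z*(8 - 2*I*√6)) - 184 = -184 + z² + z*(8 - 2*I*√6))
-I(-189) = -(-184 + (-189)² + 2*(-189)*(4 - I*√6)) = -(-184 + 35721 + (-1512 + 378*I*√6)) = -(34025 + 378*I*√6) = -34025 - 378*I*√6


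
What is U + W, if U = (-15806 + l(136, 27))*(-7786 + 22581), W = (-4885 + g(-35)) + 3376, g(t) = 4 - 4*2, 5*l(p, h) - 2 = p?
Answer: -233442941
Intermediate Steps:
l(p, h) = 2/5 + p/5
g(t) = -4 (g(t) = 4 - 8 = -4)
W = -1513 (W = (-4885 - 4) + 3376 = -4889 + 3376 = -1513)
U = -233441428 (U = (-15806 + (2/5 + (1/5)*136))*(-7786 + 22581) = (-15806 + (2/5 + 136/5))*14795 = (-15806 + 138/5)*14795 = -78892/5*14795 = -233441428)
U + W = -233441428 - 1513 = -233442941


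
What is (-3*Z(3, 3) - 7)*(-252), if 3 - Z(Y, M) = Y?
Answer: 1764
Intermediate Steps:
Z(Y, M) = 3 - Y
(-3*Z(3, 3) - 7)*(-252) = (-3*(3 - 1*3) - 7)*(-252) = (-3*(3 - 3) - 7)*(-252) = (-3*0 - 7)*(-252) = (0 - 7)*(-252) = -7*(-252) = 1764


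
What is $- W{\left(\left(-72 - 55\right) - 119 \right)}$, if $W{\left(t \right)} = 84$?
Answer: $-84$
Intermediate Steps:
$- W{\left(\left(-72 - 55\right) - 119 \right)} = \left(-1\right) 84 = -84$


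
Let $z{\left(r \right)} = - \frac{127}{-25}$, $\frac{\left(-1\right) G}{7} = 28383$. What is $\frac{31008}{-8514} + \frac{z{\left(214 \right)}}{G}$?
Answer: $- \frac{2852196157}{783134275} \approx -3.642$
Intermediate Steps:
$G = -198681$ ($G = \left(-7\right) 28383 = -198681$)
$z{\left(r \right)} = \frac{127}{25}$ ($z{\left(r \right)} = \left(-127\right) \left(- \frac{1}{25}\right) = \frac{127}{25}$)
$\frac{31008}{-8514} + \frac{z{\left(214 \right)}}{G} = \frac{31008}{-8514} + \frac{127}{25 \left(-198681\right)} = 31008 \left(- \frac{1}{8514}\right) + \frac{127}{25} \left(- \frac{1}{198681}\right) = - \frac{5168}{1419} - \frac{127}{4967025} = - \frac{2852196157}{783134275}$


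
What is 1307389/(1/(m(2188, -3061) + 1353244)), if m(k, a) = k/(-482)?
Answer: 426379702816190/241 ≈ 1.7692e+12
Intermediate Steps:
m(k, a) = -k/482 (m(k, a) = k*(-1/482) = -k/482)
1307389/(1/(m(2188, -3061) + 1353244)) = 1307389/(1/(-1/482*2188 + 1353244)) = 1307389/(1/(-1094/241 + 1353244)) = 1307389/(1/(326130710/241)) = 1307389/(241/326130710) = 1307389*(326130710/241) = 426379702816190/241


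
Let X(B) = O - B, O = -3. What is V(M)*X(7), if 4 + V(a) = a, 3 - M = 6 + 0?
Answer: 70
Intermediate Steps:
X(B) = -3 - B
M = -3 (M = 3 - (6 + 0) = 3 - 1*6 = 3 - 6 = -3)
V(a) = -4 + a
V(M)*X(7) = (-4 - 3)*(-3 - 1*7) = -7*(-3 - 7) = -7*(-10) = 70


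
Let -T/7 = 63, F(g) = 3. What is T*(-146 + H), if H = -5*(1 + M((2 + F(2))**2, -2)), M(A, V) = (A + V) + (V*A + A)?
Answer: 62181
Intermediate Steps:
M(A, V) = V + 2*A + A*V (M(A, V) = (A + V) + (A*V + A) = (A + V) + (A + A*V) = V + 2*A + A*V)
H = 5 (H = -5*(1 + (-2 + 2*(2 + 3)**2 + (2 + 3)**2*(-2))) = -5*(1 + (-2 + 2*5**2 + 5**2*(-2))) = -5*(1 + (-2 + 2*25 + 25*(-2))) = -5*(1 + (-2 + 50 - 50)) = -5*(1 - 2) = -5*(-1) = 5)
T = -441 (T = -7*63 = -441)
T*(-146 + H) = -441*(-146 + 5) = -441*(-141) = 62181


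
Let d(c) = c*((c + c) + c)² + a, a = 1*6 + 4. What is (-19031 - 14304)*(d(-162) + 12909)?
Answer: 1275091518055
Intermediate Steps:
a = 10 (a = 6 + 4 = 10)
d(c) = 10 + 9*c³ (d(c) = c*((c + c) + c)² + 10 = c*(2*c + c)² + 10 = c*(3*c)² + 10 = c*(9*c²) + 10 = 9*c³ + 10 = 10 + 9*c³)
(-19031 - 14304)*(d(-162) + 12909) = (-19031 - 14304)*((10 + 9*(-162)³) + 12909) = -33335*((10 + 9*(-4251528)) + 12909) = -33335*((10 - 38263752) + 12909) = -33335*(-38263742 + 12909) = -33335*(-38250833) = 1275091518055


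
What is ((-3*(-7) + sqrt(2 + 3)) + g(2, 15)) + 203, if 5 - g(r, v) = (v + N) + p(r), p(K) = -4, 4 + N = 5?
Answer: 217 + sqrt(5) ≈ 219.24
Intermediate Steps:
N = 1 (N = -4 + 5 = 1)
g(r, v) = 8 - v (g(r, v) = 5 - ((v + 1) - 4) = 5 - ((1 + v) - 4) = 5 - (-3 + v) = 5 + (3 - v) = 8 - v)
((-3*(-7) + sqrt(2 + 3)) + g(2, 15)) + 203 = ((-3*(-7) + sqrt(2 + 3)) + (8 - 1*15)) + 203 = ((21 + sqrt(5)) + (8 - 15)) + 203 = ((21 + sqrt(5)) - 7) + 203 = (14 + sqrt(5)) + 203 = 217 + sqrt(5)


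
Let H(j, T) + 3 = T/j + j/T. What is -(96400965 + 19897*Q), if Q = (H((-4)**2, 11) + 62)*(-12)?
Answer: -3599307609/44 ≈ -8.1802e+7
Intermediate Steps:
H(j, T) = -3 + T/j + j/T (H(j, T) = -3 + (T/j + j/T) = -3 + T/j + j/T)
Q = -32283/44 (Q = ((-3 + 11/((-4)**2) + (-4)**2/11) + 62)*(-12) = ((-3 + 11/16 + 16*(1/11)) + 62)*(-12) = ((-3 + 11*(1/16) + 16/11) + 62)*(-12) = ((-3 + 11/16 + 16/11) + 62)*(-12) = (-151/176 + 62)*(-12) = (10761/176)*(-12) = -32283/44 ≈ -733.70)
-(96400965 + 19897*Q) = -19897/(1/(-32283/44 + 4845)) = -19897/(1/(180897/44)) = -19897/44/180897 = -19897*180897/44 = -3599307609/44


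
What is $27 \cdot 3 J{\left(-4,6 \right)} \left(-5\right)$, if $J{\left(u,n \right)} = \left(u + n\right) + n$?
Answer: $-3240$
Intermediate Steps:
$J{\left(u,n \right)} = u + 2 n$ ($J{\left(u,n \right)} = \left(n + u\right) + n = u + 2 n$)
$27 \cdot 3 J{\left(-4,6 \right)} \left(-5\right) = 27 \cdot 3 \left(-4 + 2 \cdot 6\right) \left(-5\right) = 27 \cdot 3 \left(-4 + 12\right) \left(-5\right) = 27 \cdot 3 \cdot 8 \left(-5\right) = 27 \cdot 24 \left(-5\right) = 27 \left(-120\right) = -3240$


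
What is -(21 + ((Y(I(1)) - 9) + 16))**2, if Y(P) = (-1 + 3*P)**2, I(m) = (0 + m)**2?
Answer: -1024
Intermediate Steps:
I(m) = m**2
-(21 + ((Y(I(1)) - 9) + 16))**2 = -(21 + (((-1 + 3*1**2)**2 - 9) + 16))**2 = -(21 + (((-1 + 3*1)**2 - 9) + 16))**2 = -(21 + (((-1 + 3)**2 - 9) + 16))**2 = -(21 + ((2**2 - 9) + 16))**2 = -(21 + ((4 - 9) + 16))**2 = -(21 + (-5 + 16))**2 = -(21 + 11)**2 = -1*32**2 = -1*1024 = -1024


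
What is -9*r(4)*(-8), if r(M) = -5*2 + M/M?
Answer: -648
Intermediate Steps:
r(M) = -9 (r(M) = -10 + 1 = -9)
-9*r(4)*(-8) = -9*(-9)*(-8) = 81*(-8) = -648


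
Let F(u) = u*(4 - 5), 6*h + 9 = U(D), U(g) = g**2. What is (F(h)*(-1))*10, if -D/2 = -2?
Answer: 35/3 ≈ 11.667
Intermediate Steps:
D = 4 (D = -2*(-2) = 4)
h = 7/6 (h = -3/2 + (1/6)*4**2 = -3/2 + (1/6)*16 = -3/2 + 8/3 = 7/6 ≈ 1.1667)
F(u) = -u (F(u) = u*(-1) = -u)
(F(h)*(-1))*10 = (-1*7/6*(-1))*10 = -7/6*(-1)*10 = (7/6)*10 = 35/3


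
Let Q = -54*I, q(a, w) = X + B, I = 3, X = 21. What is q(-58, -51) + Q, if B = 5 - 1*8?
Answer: -144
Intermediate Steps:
B = -3 (B = 5 - 8 = -3)
q(a, w) = 18 (q(a, w) = 21 - 3 = 18)
Q = -162 (Q = -54*3 = -162)
q(-58, -51) + Q = 18 - 162 = -144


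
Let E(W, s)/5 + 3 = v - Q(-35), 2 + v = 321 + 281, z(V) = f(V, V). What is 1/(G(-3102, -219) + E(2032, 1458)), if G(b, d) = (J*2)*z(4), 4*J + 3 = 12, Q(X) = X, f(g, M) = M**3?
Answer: 1/3448 ≈ 0.00029002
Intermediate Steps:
z(V) = V**3
J = 9/4 (J = -3/4 + (1/4)*12 = -3/4 + 3 = 9/4 ≈ 2.2500)
v = 600 (v = -2 + (321 + 281) = -2 + 602 = 600)
G(b, d) = 288 (G(b, d) = ((9/4)*2)*4**3 = (9/2)*64 = 288)
E(W, s) = 3160 (E(W, s) = -15 + 5*(600 - 1*(-35)) = -15 + 5*(600 + 35) = -15 + 5*635 = -15 + 3175 = 3160)
1/(G(-3102, -219) + E(2032, 1458)) = 1/(288 + 3160) = 1/3448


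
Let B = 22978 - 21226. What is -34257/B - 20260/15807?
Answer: -192331973/9231288 ≈ -20.835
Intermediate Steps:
B = 1752
-34257/B - 20260/15807 = -34257/1752 - 20260/15807 = -34257*1/1752 - 20260*1/15807 = -11419/584 - 20260/15807 = -192331973/9231288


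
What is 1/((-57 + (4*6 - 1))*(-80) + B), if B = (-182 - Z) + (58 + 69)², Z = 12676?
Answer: 1/5991 ≈ 0.00016692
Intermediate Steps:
B = 3271 (B = (-182 - 1*12676) + (58 + 69)² = (-182 - 12676) + 127² = -12858 + 16129 = 3271)
1/((-57 + (4*6 - 1))*(-80) + B) = 1/((-57 + (4*6 - 1))*(-80) + 3271) = 1/((-57 + (24 - 1))*(-80) + 3271) = 1/((-57 + 23)*(-80) + 3271) = 1/(-34*(-80) + 3271) = 1/(2720 + 3271) = 1/5991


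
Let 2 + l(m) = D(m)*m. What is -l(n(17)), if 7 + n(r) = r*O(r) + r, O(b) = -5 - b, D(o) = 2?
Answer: 730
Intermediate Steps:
n(r) = -7 + r + r*(-5 - r) (n(r) = -7 + (r*(-5 - r) + r) = -7 + (r + r*(-5 - r)) = -7 + r + r*(-5 - r))
l(m) = -2 + 2*m
-l(n(17)) = -(-2 + 2*(-7 + 17 - 1*17*(5 + 17))) = -(-2 + 2*(-7 + 17 - 1*17*22)) = -(-2 + 2*(-7 + 17 - 374)) = -(-2 + 2*(-364)) = -(-2 - 728) = -1*(-730) = 730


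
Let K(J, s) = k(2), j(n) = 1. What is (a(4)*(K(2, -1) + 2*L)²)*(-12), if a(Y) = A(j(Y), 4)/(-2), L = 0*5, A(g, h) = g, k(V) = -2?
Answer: 24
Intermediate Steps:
K(J, s) = -2
L = 0
a(Y) = -½ (a(Y) = 1/(-2) = 1*(-½) = -½)
(a(4)*(K(2, -1) + 2*L)²)*(-12) = -(-2 + 2*0)²/2*(-12) = -(-2 + 0)²/2*(-12) = -½*(-2)²*(-12) = -½*4*(-12) = -2*(-12) = 24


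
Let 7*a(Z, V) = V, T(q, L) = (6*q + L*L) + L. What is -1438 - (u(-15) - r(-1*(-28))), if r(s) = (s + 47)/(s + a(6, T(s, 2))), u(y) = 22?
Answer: -107935/74 ≈ -1458.6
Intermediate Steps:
T(q, L) = L + L² + 6*q (T(q, L) = (6*q + L²) + L = (L² + 6*q) + L = L + L² + 6*q)
a(Z, V) = V/7
r(s) = (47 + s)/(6/7 + 13*s/7) (r(s) = (s + 47)/(s + (2 + 2² + 6*s)/7) = (47 + s)/(s + (2 + 4 + 6*s)/7) = (47 + s)/(s + (6 + 6*s)/7) = (47 + s)/(s + (6/7 + 6*s/7)) = (47 + s)/(6/7 + 13*s/7))
-1438 - (u(-15) - r(-1*(-28))) = -1438 - (22 - 7*(47 - 1*(-28))/(6 + 13*(-1*(-28)))) = -1438 - (22 - 7*(47 + 28)/(6 + 13*28)) = -1438 - (22 - 7*75/(6 + 364)) = -1438 - (22 - 7*75/370) = -1438 - (22 - 1*105/74) = -1438 - (22 - 105/74) = -1438 - 1*1523/74 = -1438 - 1523/74 = -107935/74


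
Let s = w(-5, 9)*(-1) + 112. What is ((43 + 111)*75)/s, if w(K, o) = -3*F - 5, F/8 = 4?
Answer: 3850/71 ≈ 54.225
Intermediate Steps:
F = 32 (F = 8*4 = 32)
w(K, o) = -101 (w(K, o) = -3*32 - 5 = -96 - 5 = -101)
s = 213 (s = -101*(-1) + 112 = 101 + 112 = 213)
((43 + 111)*75)/s = ((43 + 111)*75)/213 = (154*75)*(1/213) = 11550*(1/213) = 3850/71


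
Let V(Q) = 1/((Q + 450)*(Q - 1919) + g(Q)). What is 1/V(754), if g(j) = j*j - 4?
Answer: -834148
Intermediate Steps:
g(j) = -4 + j² (g(j) = j² - 4 = -4 + j²)
V(Q) = 1/(-4 + Q² + (-1919 + Q)*(450 + Q)) (V(Q) = 1/((Q + 450)*(Q - 1919) + (-4 + Q²)) = 1/((450 + Q)*(-1919 + Q) + (-4 + Q²)) = 1/((-1919 + Q)*(450 + Q) + (-4 + Q²)) = 1/(-4 + Q² + (-1919 + Q)*(450 + Q)))
1/V(754) = 1/(1/(-863554 - 1469*754 + 2*754²)) = 1/(1/(-863554 - 1107626 + 2*568516)) = 1/(1/(-863554 - 1107626 + 1137032)) = 1/(1/(-834148)) = 1/(-1/834148) = -834148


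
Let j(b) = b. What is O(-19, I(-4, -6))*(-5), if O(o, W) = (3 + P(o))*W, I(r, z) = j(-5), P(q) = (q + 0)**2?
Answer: 9100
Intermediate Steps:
P(q) = q**2
I(r, z) = -5
O(o, W) = W*(3 + o**2) (O(o, W) = (3 + o**2)*W = W*(3 + o**2))
O(-19, I(-4, -6))*(-5) = -5*(3 + (-19)**2)*(-5) = -5*(3 + 361)*(-5) = -5*364*(-5) = -1820*(-5) = 9100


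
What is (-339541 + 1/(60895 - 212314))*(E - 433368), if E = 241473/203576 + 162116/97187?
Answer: 55102505005474283158446415/374476992208791 ≈ 1.4715e+11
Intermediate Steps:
E = 56470963267/19784940712 (E = 241473*(1/203576) + 162116*(1/97187) = 241473/203576 + 162116/97187 = 56470963267/19784940712 ≈ 2.8542)
(-339541 + 1/(60895 - 212314))*(E - 433368) = (-339541 + 1/(60895 - 212314))*(56470963267/19784940712 - 433368) = (-339541 + 1/(-151419))*(-8574103715514749/19784940712) = (-339541 - 1/151419)*(-8574103715514749/19784940712) = -51412958680/151419*(-8574103715514749/19784940712) = 55102505005474283158446415/374476992208791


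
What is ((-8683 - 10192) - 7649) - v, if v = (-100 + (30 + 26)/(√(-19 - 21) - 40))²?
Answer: 4*(-1794643*I - 183320*√10)/(5*(4*√10 + 39*I)) ≈ -36799.0 - 43.782*I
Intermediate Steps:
v = (-100 + 56/(-40 + 2*I*√10))² (v = (-100 + 56/(√(-40) - 40))² = (-100 + 56/(2*I*√10 - 40))² = (-100 + 56/(-40 + 2*I*√10))² ≈ 10275.0 + 43.78*I)
((-8683 - 10192) - 7649) - v = ((-8683 - 10192) - 7649) - 8*(25350*√10 + 250799*I)/(5*(4*√10 + 39*I)) = (-18875 - 7649) - 8*(25350*√10 + 250799*I)/(5*(4*√10 + 39*I)) = -26524 - 8*(25350*√10 + 250799*I)/(5*(4*√10 + 39*I))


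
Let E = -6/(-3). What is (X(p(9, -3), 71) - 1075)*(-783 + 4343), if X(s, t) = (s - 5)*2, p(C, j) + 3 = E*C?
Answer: -3755800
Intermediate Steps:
E = 2 (E = -6*(-⅓) = 2)
p(C, j) = -3 + 2*C
X(s, t) = -10 + 2*s (X(s, t) = (-5 + s)*2 = -10 + 2*s)
(X(p(9, -3), 71) - 1075)*(-783 + 4343) = ((-10 + 2*(-3 + 2*9)) - 1075)*(-783 + 4343) = ((-10 + 2*(-3 + 18)) - 1075)*3560 = ((-10 + 2*15) - 1075)*3560 = ((-10 + 30) - 1075)*3560 = (20 - 1075)*3560 = -1055*3560 = -3755800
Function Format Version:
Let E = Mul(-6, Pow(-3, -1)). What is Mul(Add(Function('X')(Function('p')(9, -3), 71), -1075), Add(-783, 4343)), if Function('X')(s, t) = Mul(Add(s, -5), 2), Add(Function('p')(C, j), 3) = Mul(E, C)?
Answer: -3755800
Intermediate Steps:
E = 2 (E = Mul(-6, Rational(-1, 3)) = 2)
Function('p')(C, j) = Add(-3, Mul(2, C))
Function('X')(s, t) = Add(-10, Mul(2, s)) (Function('X')(s, t) = Mul(Add(-5, s), 2) = Add(-10, Mul(2, s)))
Mul(Add(Function('X')(Function('p')(9, -3), 71), -1075), Add(-783, 4343)) = Mul(Add(Add(-10, Mul(2, Add(-3, Mul(2, 9)))), -1075), Add(-783, 4343)) = Mul(Add(Add(-10, Mul(2, Add(-3, 18))), -1075), 3560) = Mul(Add(Add(-10, Mul(2, 15)), -1075), 3560) = Mul(Add(Add(-10, 30), -1075), 3560) = Mul(Add(20, -1075), 3560) = Mul(-1055, 3560) = -3755800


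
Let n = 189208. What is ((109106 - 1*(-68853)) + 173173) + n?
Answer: 540340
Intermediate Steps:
((109106 - 1*(-68853)) + 173173) + n = ((109106 - 1*(-68853)) + 173173) + 189208 = ((109106 + 68853) + 173173) + 189208 = (177959 + 173173) + 189208 = 351132 + 189208 = 540340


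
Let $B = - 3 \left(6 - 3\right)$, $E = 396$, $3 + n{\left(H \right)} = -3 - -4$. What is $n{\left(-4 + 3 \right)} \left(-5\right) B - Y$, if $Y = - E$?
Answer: $306$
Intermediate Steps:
$n{\left(H \right)} = -2$ ($n{\left(H \right)} = -3 - -1 = -3 + \left(-3 + 4\right) = -3 + 1 = -2$)
$B = -9$ ($B = \left(-3\right) 3 = -9$)
$Y = -396$ ($Y = \left(-1\right) 396 = -396$)
$n{\left(-4 + 3 \right)} \left(-5\right) B - Y = \left(-2\right) \left(-5\right) \left(-9\right) - -396 = 10 \left(-9\right) + 396 = -90 + 396 = 306$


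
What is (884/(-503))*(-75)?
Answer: 66300/503 ≈ 131.81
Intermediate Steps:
(884/(-503))*(-75) = (884*(-1/503))*(-75) = -884/503*(-75) = 66300/503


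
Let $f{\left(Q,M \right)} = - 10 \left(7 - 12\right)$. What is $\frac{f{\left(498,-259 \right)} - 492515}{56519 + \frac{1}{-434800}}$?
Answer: $- \frac{214123782000}{24574461199} \approx -8.7133$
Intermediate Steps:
$f{\left(Q,M \right)} = 50$ ($f{\left(Q,M \right)} = \left(-10\right) \left(-5\right) = 50$)
$\frac{f{\left(498,-259 \right)} - 492515}{56519 + \frac{1}{-434800}} = \frac{50 - 492515}{56519 + \frac{1}{-434800}} = - \frac{492465}{56519 - \frac{1}{434800}} = - \frac{492465}{\frac{24574461199}{434800}} = \left(-492465\right) \frac{434800}{24574461199} = - \frac{214123782000}{24574461199}$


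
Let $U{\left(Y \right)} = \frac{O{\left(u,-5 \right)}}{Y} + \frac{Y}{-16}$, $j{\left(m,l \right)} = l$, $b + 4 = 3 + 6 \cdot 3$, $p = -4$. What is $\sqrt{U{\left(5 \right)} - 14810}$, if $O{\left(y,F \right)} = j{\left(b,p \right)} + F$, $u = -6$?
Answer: $\frac{29 i \sqrt{7045}}{20} \approx 121.71 i$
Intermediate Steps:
$b = 17$ ($b = -4 + \left(3 + 6 \cdot 3\right) = -4 + \left(3 + 18\right) = -4 + 21 = 17$)
$O{\left(y,F \right)} = -4 + F$
$U{\left(Y \right)} = - \frac{9}{Y} - \frac{Y}{16}$ ($U{\left(Y \right)} = \frac{-4 - 5}{Y} + \frac{Y}{-16} = - \frac{9}{Y} + Y \left(- \frac{1}{16}\right) = - \frac{9}{Y} - \frac{Y}{16}$)
$\sqrt{U{\left(5 \right)} - 14810} = \sqrt{\left(- \frac{9}{5} - \frac{5}{16}\right) - 14810} = \sqrt{- \frac{169}{80} - 14810} = \sqrt{- \frac{1184969}{80}} = \frac{29 i \sqrt{7045}}{20}$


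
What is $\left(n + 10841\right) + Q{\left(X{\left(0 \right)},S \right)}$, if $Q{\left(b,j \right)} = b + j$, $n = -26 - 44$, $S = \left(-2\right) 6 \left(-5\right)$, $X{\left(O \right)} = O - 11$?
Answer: $10820$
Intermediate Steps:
$X{\left(O \right)} = -11 + O$
$S = 60$ ($S = \left(-12\right) \left(-5\right) = 60$)
$n = -70$ ($n = -26 - 44 = -70$)
$\left(n + 10841\right) + Q{\left(X{\left(0 \right)},S \right)} = \left(-70 + 10841\right) + \left(\left(-11 + 0\right) + 60\right) = 10771 + \left(-11 + 60\right) = 10771 + 49 = 10820$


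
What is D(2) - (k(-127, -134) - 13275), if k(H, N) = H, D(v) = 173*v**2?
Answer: 14094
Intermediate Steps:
D(2) - (k(-127, -134) - 13275) = 173*2**2 - (-127 - 13275) = 173*4 - 1*(-13402) = 692 + 13402 = 14094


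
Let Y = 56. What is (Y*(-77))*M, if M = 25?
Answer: -107800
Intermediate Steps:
(Y*(-77))*M = (56*(-77))*25 = -4312*25 = -107800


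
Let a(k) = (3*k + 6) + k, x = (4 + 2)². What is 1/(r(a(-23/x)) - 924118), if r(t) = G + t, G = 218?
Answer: -9/8315069 ≈ -1.0824e-6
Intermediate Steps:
x = 36 (x = 6² = 36)
a(k) = 6 + 4*k (a(k) = (6 + 3*k) + k = 6 + 4*k)
r(t) = 218 + t
1/(r(a(-23/x)) - 924118) = 1/((218 + (6 + 4*(-23/36))) - 924118) = 1/((218 + (6 - 23/9)) - 924118) = 1/((218 + 31/9) - 924118) = 1/(1993/9 - 924118) = 1/(-8315069/9) = -9/8315069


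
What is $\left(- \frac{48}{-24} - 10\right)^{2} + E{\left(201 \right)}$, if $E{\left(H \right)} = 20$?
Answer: $84$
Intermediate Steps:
$\left(- \frac{48}{-24} - 10\right)^{2} + E{\left(201 \right)} = \left(- \frac{48}{-24} - 10\right)^{2} + 20 = \left(\left(-48\right) \left(- \frac{1}{24}\right) - 10\right)^{2} + 20 = \left(2 - 10\right)^{2} + 20 = \left(-8\right)^{2} + 20 = 64 + 20 = 84$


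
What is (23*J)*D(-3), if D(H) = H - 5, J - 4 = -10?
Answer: 1104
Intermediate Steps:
J = -6 (J = 4 - 10 = -6)
D(H) = -5 + H
(23*J)*D(-3) = (23*(-6))*(-5 - 3) = -138*(-8) = 1104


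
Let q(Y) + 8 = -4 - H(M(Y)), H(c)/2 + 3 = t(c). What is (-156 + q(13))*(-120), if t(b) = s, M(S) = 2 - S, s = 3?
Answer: 20160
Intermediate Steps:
t(b) = 3
H(c) = 0 (H(c) = -6 + 2*3 = -6 + 6 = 0)
q(Y) = -12 (q(Y) = -8 + (-4 - 1*0) = -8 + (-4 + 0) = -8 - 4 = -12)
(-156 + q(13))*(-120) = (-156 - 12)*(-120) = -168*(-120) = 20160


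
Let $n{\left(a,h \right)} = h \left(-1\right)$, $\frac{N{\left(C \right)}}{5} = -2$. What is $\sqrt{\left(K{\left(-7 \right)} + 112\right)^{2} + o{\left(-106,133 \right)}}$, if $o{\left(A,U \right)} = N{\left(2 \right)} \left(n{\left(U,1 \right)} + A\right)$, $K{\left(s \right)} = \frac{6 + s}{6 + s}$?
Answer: $\sqrt{13839} \approx 117.64$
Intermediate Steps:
$N{\left(C \right)} = -10$ ($N{\left(C \right)} = 5 \left(-2\right) = -10$)
$n{\left(a,h \right)} = - h$
$K{\left(s \right)} = 1$
$o{\left(A,U \right)} = 10 - 10 A$ ($o{\left(A,U \right)} = - 10 \left(\left(-1\right) 1 + A\right) = - 10 \left(-1 + A\right) = 10 - 10 A$)
$\sqrt{\left(K{\left(-7 \right)} + 112\right)^{2} + o{\left(-106,133 \right)}} = \sqrt{\left(1 + 112\right)^{2} + \left(10 - -1060\right)} = \sqrt{113^{2} + \left(10 + 1060\right)} = \sqrt{12769 + 1070} = \sqrt{13839}$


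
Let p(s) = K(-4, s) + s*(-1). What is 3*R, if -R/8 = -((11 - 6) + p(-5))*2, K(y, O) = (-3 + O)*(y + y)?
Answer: 3552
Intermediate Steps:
K(y, O) = 2*y*(-3 + O) (K(y, O) = (-3 + O)*(2*y) = 2*y*(-3 + O))
p(s) = 24 - 9*s (p(s) = 2*(-4)*(-3 + s) + s*(-1) = (24 - 8*s) - s = 24 - 9*s)
R = 1184 (R = -(-8)*((11 - 6) + (24 - 9*(-5)))*2 = -(-8)*(5 + (24 + 45))*2 = -(-8)*(5 + 69)*2 = -(-8)*74*2 = -(-8)*148 = -8*(-148) = 1184)
3*R = 3*1184 = 3552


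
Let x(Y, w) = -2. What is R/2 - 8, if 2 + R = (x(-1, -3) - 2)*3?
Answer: -15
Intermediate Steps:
R = -14 (R = -2 + (-2 - 2)*3 = -2 - 4*3 = -2 - 12 = -14)
R/2 - 8 = -14/2 - 8 = -14*½ - 8 = -7 - 8 = -15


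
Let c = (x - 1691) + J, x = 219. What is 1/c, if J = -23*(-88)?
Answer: 1/552 ≈ 0.0018116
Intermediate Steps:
J = 2024
c = 552 (c = (219 - 1691) + 2024 = -1472 + 2024 = 552)
1/c = 1/552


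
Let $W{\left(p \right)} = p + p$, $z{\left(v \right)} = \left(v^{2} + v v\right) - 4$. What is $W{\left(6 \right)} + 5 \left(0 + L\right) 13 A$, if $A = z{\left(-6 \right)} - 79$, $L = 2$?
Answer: $-1418$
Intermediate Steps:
$z{\left(v \right)} = -4 + 2 v^{2}$ ($z{\left(v \right)} = \left(v^{2} + v^{2}\right) - 4 = 2 v^{2} - 4 = -4 + 2 v^{2}$)
$W{\left(p \right)} = 2 p$
$A = -11$ ($A = \left(-4 + 2 \left(-6\right)^{2}\right) - 79 = \left(-4 + 2 \cdot 36\right) - 79 = \left(-4 + 72\right) - 79 = 68 - 79 = -11$)
$W{\left(6 \right)} + 5 \left(0 + L\right) 13 A = 2 \cdot 6 + 5 \left(0 + 2\right) 13 \left(-11\right) = 12 + 5 \cdot 2 \cdot 13 \left(-11\right) = 12 + 10 \cdot 13 \left(-11\right) = 12 + 130 \left(-11\right) = 12 - 1430 = -1418$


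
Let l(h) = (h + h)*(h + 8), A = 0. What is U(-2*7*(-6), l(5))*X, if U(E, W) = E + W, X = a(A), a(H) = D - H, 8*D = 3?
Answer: 321/4 ≈ 80.250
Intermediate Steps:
D = 3/8 (D = (⅛)*3 = 3/8 ≈ 0.37500)
l(h) = 2*h*(8 + h) (l(h) = (2*h)*(8 + h) = 2*h*(8 + h))
a(H) = 3/8 - H
X = 3/8 (X = 3/8 - 1*0 = 3/8 + 0 = 3/8 ≈ 0.37500)
U(-2*7*(-6), l(5))*X = (-2*7*(-6) + 2*5*(8 + 5))*(3/8) = (-14*(-6) + 2*5*13)*(3/8) = (84 + 130)*(3/8) = 214*(3/8) = 321/4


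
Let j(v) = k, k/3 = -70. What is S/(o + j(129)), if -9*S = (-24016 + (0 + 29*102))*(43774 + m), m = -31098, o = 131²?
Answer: 266931208/152559 ≈ 1749.7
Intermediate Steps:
o = 17161
k = -210 (k = 3*(-70) = -210)
j(v) = -210
S = 266931208/9 (S = -(-24016 + (0 + 29*102))*(43774 - 31098)/9 = -(-24016 + (0 + 2958))*12676/9 = -(-24016 + 2958)*12676/9 = -(-21058)*12676/9 = -⅑*(-266931208) = 266931208/9 ≈ 2.9659e+7)
S/(o + j(129)) = 266931208/(9*(17161 - 210)) = (266931208/9)/16951 = (266931208/9)*(1/16951) = 266931208/152559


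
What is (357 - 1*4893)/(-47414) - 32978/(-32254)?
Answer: 427480759/382322789 ≈ 1.1181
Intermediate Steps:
(357 - 1*4893)/(-47414) - 32978/(-32254) = (357 - 4893)*(-1/47414) - 32978*(-1/32254) = -4536*(-1/47414) + 16489/16127 = 2268/23707 + 16489/16127 = 427480759/382322789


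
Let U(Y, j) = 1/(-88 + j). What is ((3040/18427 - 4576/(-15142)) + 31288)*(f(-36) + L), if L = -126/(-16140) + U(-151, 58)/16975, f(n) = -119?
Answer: -11858853767790043556088/3185223779483375 ≈ -3.7231e+6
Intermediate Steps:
L = 534578/68494125 (L = -126/(-16140) + 1/((-88 + 58)*16975) = -126*(-1/16140) + (1/16975)/(-30) = 21/2690 - 1/30*1/16975 = 21/2690 - 1/509250 = 534578/68494125 ≈ 0.0078047)
((3040/18427 - 4576/(-15142)) + 31288)*(f(-36) + L) = ((3040/18427 - 4576/(-15142)) + 31288)*(-119 + 534578/68494125) = ((3040*(1/18427) - 4576*(-1/15142)) + 31288)*(-8150266297/68494125) = ((3040/18427 + 2288/7571) + 31288)*(-8150266297/68494125) = (65176816/139510817 + 31288)*(-8150266297/68494125) = (4365079619112/139510817)*(-8150266297/68494125) = -11858853767790043556088/3185223779483375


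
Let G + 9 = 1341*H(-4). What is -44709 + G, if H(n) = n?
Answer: -50082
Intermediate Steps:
G = -5373 (G = -9 + 1341*(-4) = -9 - 5364 = -5373)
-44709 + G = -44709 - 5373 = -50082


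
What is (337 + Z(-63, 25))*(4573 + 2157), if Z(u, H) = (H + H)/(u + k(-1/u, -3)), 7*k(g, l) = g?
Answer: 31430728660/13891 ≈ 2.2627e+6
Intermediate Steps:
k(g, l) = g/7
Z(u, H) = 2*H/(u - 1/(7*u)) (Z(u, H) = (H + H)/(u + (-1/u)/7) = (2*H)/(u - 1/(7*u)) = 2*H/(u - 1/(7*u)))
(337 + Z(-63, 25))*(4573 + 2157) = (337 + 14*25*(-63)/(-1 + 7*(-63)²))*(4573 + 2157) = (337 + 14*25*(-63)/(-1 + 7*3969))*6730 = (337 + 14*25*(-63)/(-1 + 27783))*6730 = (337 + 14*25*(-63)/27782)*6730 = (337 + 14*25*(-63)*(1/27782))*6730 = (337 - 11025/13891)*6730 = (4670242/13891)*6730 = 31430728660/13891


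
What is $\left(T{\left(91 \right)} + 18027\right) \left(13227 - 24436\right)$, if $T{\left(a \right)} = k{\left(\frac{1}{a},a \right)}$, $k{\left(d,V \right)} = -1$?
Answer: $-202053434$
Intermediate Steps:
$T{\left(a \right)} = -1$
$\left(T{\left(91 \right)} + 18027\right) \left(13227 - 24436\right) = \left(-1 + 18027\right) \left(13227 - 24436\right) = 18026 \left(-11209\right) = -202053434$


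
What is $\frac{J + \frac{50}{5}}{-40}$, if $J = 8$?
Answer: $- \frac{9}{20} \approx -0.45$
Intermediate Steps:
$\frac{J + \frac{50}{5}}{-40} = \frac{8 + \frac{50}{5}}{-40} = - \frac{8 + 50 \cdot \frac{1}{5}}{40} = - \frac{8 + 10}{40} = \left(- \frac{1}{40}\right) 18 = - \frac{9}{20}$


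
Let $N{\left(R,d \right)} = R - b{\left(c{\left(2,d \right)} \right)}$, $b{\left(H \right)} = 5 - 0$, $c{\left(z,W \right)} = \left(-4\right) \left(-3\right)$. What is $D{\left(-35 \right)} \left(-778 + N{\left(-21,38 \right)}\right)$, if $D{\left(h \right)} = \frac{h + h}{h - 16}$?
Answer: $- \frac{18760}{17} \approx -1103.5$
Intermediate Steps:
$c{\left(z,W \right)} = 12$
$b{\left(H \right)} = 5$ ($b{\left(H \right)} = 5 + 0 = 5$)
$D{\left(h \right)} = \frac{2 h}{-16 + h}$
$N{\left(R,d \right)} = -5 + R$ ($N{\left(R,d \right)} = R - 5 = -5 + R$)
$D{\left(-35 \right)} \left(-778 + N{\left(-21,38 \right)}\right) = 2 \left(-35\right) \frac{1}{-16 - 35} \left(-778 - 26\right) = 2 \left(-35\right) \frac{1}{-51} \left(-778 - 26\right) = 2 \left(-35\right) \left(- \frac{1}{51}\right) \left(-804\right) = \frac{70}{51} \left(-804\right) = - \frac{18760}{17}$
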